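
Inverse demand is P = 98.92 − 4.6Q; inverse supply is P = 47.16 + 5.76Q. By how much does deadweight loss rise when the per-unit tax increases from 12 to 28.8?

33.08

Competitive equilibrium: 98.92 − 4.6Q = 47.16 + 5.76Q → Q* = 4.9961, P* = 75.9378.
For a per-unit tax t: ΔQ = t/10.36, so DWL = ½·t·(t/10.36) = t²/20.72.
At t = 12: DWL = 6.95. At t = 28.8: DWL = 40.031.
Increase = 40.031 − 6.95 = 33.08.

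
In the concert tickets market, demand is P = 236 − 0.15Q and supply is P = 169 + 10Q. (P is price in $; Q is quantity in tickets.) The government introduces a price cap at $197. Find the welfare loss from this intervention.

$73.32

Competitive equilibrium: 236 − 0.15Q = 169 + 10Q → Q* = 6.601, P* = 235.0099.
At the ceiling P = 197, quantity supplied = (197 − 169)/10 = 2.8.
Willingness to pay at Q' = 2.8: 236 − 0.15·2.8 = 235.58.
ΔQ = 6.601 − 2.8 = 3.801; wedge = 235.58 − 197 = 38.58.
Deadweight loss = ½ × 3.801 × 38.58 = $73.32.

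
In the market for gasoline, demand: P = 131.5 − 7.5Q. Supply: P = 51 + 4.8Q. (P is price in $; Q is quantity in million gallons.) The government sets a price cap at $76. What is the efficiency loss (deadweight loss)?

$10.98 million

Competitive equilibrium: 131.5 − 7.5Q = 51 + 4.8Q → Q* = 6.5447, P* = 82.4146.
At the ceiling P = 76, quantity supplied = (76 − 51)/4.8 = 5.2083.
Willingness to pay at Q' = 5.2083: 131.5 − 7.5·5.2083 = 92.4378.
ΔQ = 6.5447 − 5.2083 = 1.3364; wedge = 92.4378 − 76 = 16.4378.
The triangle = ½ × 1.3364 × 16.4378 = $10.98 million.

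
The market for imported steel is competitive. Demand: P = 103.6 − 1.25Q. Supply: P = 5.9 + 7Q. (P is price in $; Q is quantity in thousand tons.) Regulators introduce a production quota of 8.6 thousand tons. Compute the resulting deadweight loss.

Competitive equilibrium: 103.6 − 1.25Q = 5.9 + 7Q → Q* = 11.8424, P* = 88.797.
At Q = 8.6: demand price = 103.6 − 1.25·8.6 = 92.85; supply price = 5.9 + 7·8.6 = 66.1.
ΔQ = 11.8424 − 8.6 = 3.2424; wedge = 92.85 − 66.1 = 26.75.
The triangle = ½ × 3.2424 × 26.75 = $43.37 thousand.

$43.37 thousand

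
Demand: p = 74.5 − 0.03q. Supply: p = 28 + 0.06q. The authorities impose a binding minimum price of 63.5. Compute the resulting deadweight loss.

1012.50

Competitive equilibrium: 74.5 − 0.03q = 28 + 0.06q → q* = 516.6667, p* = 59.
At the floor p = 63.5, quantity demanded = (74.5 − 63.5)/0.03 = 366.6667.
Sellers' marginal cost at q' = 366.6667: 28 + 0.06·366.6667 = 50.
Δq = 516.6667 − 366.6667 = 150; wedge = 63.5 − 50 = 13.5.
The triangle = ½ × 150 × 13.5 = 1012.50.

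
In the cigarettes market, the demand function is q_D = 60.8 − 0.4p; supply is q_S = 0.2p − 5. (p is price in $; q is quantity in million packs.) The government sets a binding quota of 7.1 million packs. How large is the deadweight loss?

In inverse form: demand p = 152 − 2.5q, supply p = 25 + 5q.
Competitive equilibrium: 152 − 2.5q = 25 + 5q → q* = 16.9333, p* = 109.6667.
At q = 7.1: demand price = 152 − 2.5·7.1 = 134.25; supply price = 25 + 5·7.1 = 60.5.
Δq = 16.9333 − 7.1 = 9.8333; wedge = 134.25 − 60.5 = 73.75.
Deadweight loss = ½ × 9.8333 × 73.75 = $362.60 million.

$362.60 million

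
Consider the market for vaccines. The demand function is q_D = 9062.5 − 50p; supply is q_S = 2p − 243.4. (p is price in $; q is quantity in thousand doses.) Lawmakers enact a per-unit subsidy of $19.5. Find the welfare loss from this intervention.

In inverse form: demand p = 181.25 − 0.02q, supply p = 121.7 + 0.5q.
Competitive equilibrium: 181.25 − 0.02q = 121.7 + 0.5q → q* = 114.5192, p* = 178.9596.
The subsidy lowers effective supply by 19.5: p = 102.2 + 0.5q.
New quantity: 181.25 − 0.02q = 102.2 + 0.5q → q' = 152.0192.
Overproduction Δq = 152.0192 − 114.5192 = 37.5; wedge = subsidy = 19.5.
DWL = ½ × 37.5 × 19.5 = $365.625 thousand.

$365.625 thousand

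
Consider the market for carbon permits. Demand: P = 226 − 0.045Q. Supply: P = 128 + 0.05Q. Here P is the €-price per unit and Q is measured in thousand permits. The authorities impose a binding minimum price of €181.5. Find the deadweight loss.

Competitive equilibrium: 226 − 0.045Q = 128 + 0.05Q → Q* = 1031.5789, P* = 179.5789.
At the floor P = 181.5, quantity demanded = (226 − 181.5)/0.045 = 988.8889.
Sellers' marginal cost at Q' = 988.8889: 128 + 0.05·988.8889 = 177.4444.
ΔQ = 1031.5789 − 988.8889 = 42.69; wedge = 181.5 − 177.4444 = 4.0556.
DWL = ½ × 42.69 × 4.0556 = €86.57 thousand.

€86.57 thousand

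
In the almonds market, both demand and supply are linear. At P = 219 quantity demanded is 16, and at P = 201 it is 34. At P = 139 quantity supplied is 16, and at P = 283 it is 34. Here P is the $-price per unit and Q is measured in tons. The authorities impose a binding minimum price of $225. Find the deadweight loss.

$997.56

Demand slope = (201 − 219)/(34 − 16) = −1, so P = 235 − Q.
Supply slope = (283 − 139)/(34 − 16) = 8, so P = 11 + 8Q.
Competitive equilibrium: 235 − Q = 11 + 8Q → Q* = 24.8889, P* = 210.1111.
At the floor P = 225, quantity demanded = (235 − 225)/1 = 10.
Sellers' marginal cost at Q' = 10: 11 + 8·10 = 91.
ΔQ = 24.8889 − 10 = 14.8889; wedge = 225 − 91 = 134.
Deadweight loss = ½ × 14.8889 × 134 = $997.56.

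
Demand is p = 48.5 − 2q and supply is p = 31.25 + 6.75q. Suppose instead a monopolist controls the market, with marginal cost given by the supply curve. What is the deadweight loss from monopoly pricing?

0.59

Competitive equilibrium: 48.5 − 2q = 31.25 + 6.75q → q* = 1.9714, p* = 44.5571.
Marginal revenue: MR = 48.5 − 4q. Set MR = MC: 48.5 − 4q = 31.25 + 6.75q → q_m = 1.6047.
Price p_m = 48.5 − 2·1.6047 = 45.2906; MC(q_m) = 31.25 + 6.75·1.6047 = 42.0817.
Competitive q* = 1.9714, so Δq = 0.3667; wedge = 45.2906 − 42.0817 = 3.2089.
Deadweight loss = ½ × 0.3667 × 3.2089 = 0.59.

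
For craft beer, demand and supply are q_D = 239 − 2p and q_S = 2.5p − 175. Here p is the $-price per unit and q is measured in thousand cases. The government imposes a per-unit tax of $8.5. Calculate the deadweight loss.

In inverse form: demand p = 119.5 − 0.5q, supply p = 70 + 0.4q.
Competitive equilibrium: 119.5 − 0.5q = 70 + 0.4q → q* = 55, p* = 92.
With the tax, the buyer price exceeds the seller price by 8.5: (119.5 − 0.5q) − (70 + 0.4q) = 8.5 → q' = 45.5556.
Δq = 55 − 45.5556 = 9.4444; the wedge equals the tax, 8.5.
Welfare loss = ½ × 9.4444 × 8.5 = $40.14 thousand.

$40.14 thousand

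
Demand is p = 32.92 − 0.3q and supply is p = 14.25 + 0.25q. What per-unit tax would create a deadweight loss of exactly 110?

11

Competitive equilibrium: 32.92 − 0.3q = 14.25 + 0.25q → q* = 33.9455, p* = 22.7364.
A tax t gives Δq = t/0.55 and wedge t, so DWL = t²/1.1.
t²/1.1 = 110 → t² = 121 → t = 11.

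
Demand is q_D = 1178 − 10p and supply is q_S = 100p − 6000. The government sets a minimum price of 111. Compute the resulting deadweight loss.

In inverse form: demand p = 117.8 − 0.1q, supply p = 60 + 0.01q.
Competitive equilibrium: 117.8 − 0.1q = 60 + 0.01q → q* = 525.4545, p* = 65.2545.
At the floor p = 111, quantity demanded = (117.8 − 111)/0.1 = 68.
Sellers' marginal cost at q' = 68: 60 + 0.01·68 = 60.68.
Δq = 525.4545 − 68 = 457.4545; wedge = 111 − 60.68 = 50.32.
Deadweight loss = ½ × 457.4545 × 50.32 = 11509.56.

11509.56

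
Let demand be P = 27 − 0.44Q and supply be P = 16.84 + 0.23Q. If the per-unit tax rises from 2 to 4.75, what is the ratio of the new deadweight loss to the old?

Competitive equilibrium: 27 − 0.44Q = 16.84 + 0.23Q → Q* = 15.1642, P* = 20.3278.
For a per-unit tax t: ΔQ = t/0.67, so DWL = ½·t·(t/0.67) = t²/1.34.
At t = 2: DWL = 2.985. At t = 4.75: DWL = 16.838.
Ratio = (4.75/2)² = 5.641.

5.641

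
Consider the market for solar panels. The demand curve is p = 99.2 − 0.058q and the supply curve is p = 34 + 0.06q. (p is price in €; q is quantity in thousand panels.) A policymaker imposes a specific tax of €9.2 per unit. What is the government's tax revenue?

Competitive equilibrium: 99.2 − 0.058q = 34 + 0.06q → q* = 552.5424, p* = 67.1525.
With the tax, the buyer price exceeds the seller price by 9.2: (99.2 − 0.058q) − (34 + 0.06q) = 9.2 → q' = 474.5763.
Tax revenue = 9.2 × 474.5763 = €4366.10 thousand.

€4366.10 thousand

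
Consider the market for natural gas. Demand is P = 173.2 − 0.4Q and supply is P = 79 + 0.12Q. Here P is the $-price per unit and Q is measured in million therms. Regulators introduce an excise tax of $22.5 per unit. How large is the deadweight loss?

Competitive equilibrium: 173.2 − 0.4Q = 79 + 0.12Q → Q* = 181.1538, P* = 100.7385.
With the tax, the buyer price exceeds the seller price by 22.5: (173.2 − 0.4Q) − (79 + 0.12Q) = 22.5 → Q' = 137.8846.
ΔQ = 181.1538 − 137.8846 = 43.2692; the wedge equals the tax, 22.5.
Deadweight loss = ½ × 43.2692 × 22.5 = $486.78 million.

$486.78 million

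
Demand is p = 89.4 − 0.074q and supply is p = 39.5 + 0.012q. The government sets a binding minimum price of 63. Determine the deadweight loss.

Competitive equilibrium: 89.4 − 0.074q = 39.5 + 0.012q → q* = 580.2326, p* = 46.4628.
At the floor p = 63, quantity demanded = (89.4 − 63)/0.074 = 356.7568.
Sellers' marginal cost at q' = 356.7568: 39.5 + 0.012·356.7568 = 43.7811.
Δq = 580.2326 − 356.7568 = 223.4758; wedge = 63 − 43.7811 = 19.2189.
DWL = ½ × 223.4758 × 19.2189 = 2147.48.

2147.48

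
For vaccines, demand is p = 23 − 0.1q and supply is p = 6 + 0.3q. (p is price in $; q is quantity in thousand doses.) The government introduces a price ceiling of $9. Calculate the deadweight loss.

$211.25 thousand

Competitive equilibrium: 23 − 0.1q = 6 + 0.3q → q* = 42.5, p* = 18.75.
At the ceiling p = 9, quantity supplied = (9 − 6)/0.3 = 10.
Willingness to pay at q' = 10: 23 − 0.1·10 = 22.
Δq = 42.5 − 10 = 32.5; wedge = 22 − 9 = 13.
Welfare loss = ½ × 32.5 × 13 = $211.25 thousand.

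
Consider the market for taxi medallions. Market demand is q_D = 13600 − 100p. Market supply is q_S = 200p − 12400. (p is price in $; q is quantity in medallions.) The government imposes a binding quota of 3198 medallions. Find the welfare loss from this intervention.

In inverse form: demand p = 136 − 0.01q, supply p = 62 + 0.005q.
Competitive equilibrium: 136 − 0.01q = 62 + 0.005q → q* = 4933.3333, p* = 86.6667.
At q = 3198: demand price = 136 − 0.01·3198 = 104.02; supply price = 62 + 0.005·3198 = 77.99.
Δq = 4933.3333 − 3198 = 1735.3333; wedge = 104.02 − 77.99 = 26.03.
DWL = ½ × 1735.3333 × 26.03 = $22585.36.

$22585.36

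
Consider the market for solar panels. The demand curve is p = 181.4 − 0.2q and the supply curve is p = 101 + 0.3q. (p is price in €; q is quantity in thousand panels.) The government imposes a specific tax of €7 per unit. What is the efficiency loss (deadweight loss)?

€49 thousand

Competitive equilibrium: 181.4 − 0.2q = 101 + 0.3q → q* = 160.8, p* = 149.24.
With the tax, the buyer price exceeds the seller price by 7: (181.4 − 0.2q) − (101 + 0.3q) = 7 → q' = 146.8.
Δq = 160.8 − 146.8 = 14; the wedge equals the tax, 7.
Welfare loss = ½ × 14 × 7 = €49 thousand.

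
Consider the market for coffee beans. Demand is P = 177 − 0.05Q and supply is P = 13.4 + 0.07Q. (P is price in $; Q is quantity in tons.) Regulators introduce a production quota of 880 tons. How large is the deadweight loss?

Competitive equilibrium: 177 − 0.05Q = 13.4 + 0.07Q → Q* = 1363.3333, P* = 108.8333.
At Q = 880: demand price = 177 − 0.05·880 = 133; supply price = 13.4 + 0.07·880 = 75.
ΔQ = 1363.3333 − 880 = 483.3333; wedge = 133 − 75 = 58.
DWL = ½ × 483.3333 × 58 = $14016.67.

$14016.67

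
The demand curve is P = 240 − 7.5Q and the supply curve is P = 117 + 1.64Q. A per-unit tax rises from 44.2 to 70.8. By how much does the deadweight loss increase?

167.34

Competitive equilibrium: 240 − 7.5Q = 117 + 1.64Q → Q* = 13.4573, P* = 139.07.
For a per-unit tax t: ΔQ = t/9.14, so DWL = ½·t·(t/9.14) = t²/18.28.
At t = 44.2: DWL = 106.873. At t = 70.8: DWL = 274.214.
Increase = 274.214 − 106.873 = 167.34.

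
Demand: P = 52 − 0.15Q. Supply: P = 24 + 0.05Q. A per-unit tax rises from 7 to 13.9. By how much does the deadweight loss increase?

360.525

Competitive equilibrium: 52 − 0.15Q = 24 + 0.05Q → Q* = 140, P* = 31.
For a per-unit tax t: ΔQ = t/0.2, so DWL = ½·t·(t/0.2) = t²/0.4.
At t = 7: DWL = 122.5. At t = 13.9: DWL = 483.025.
Increase = 483.025 − 122.5 = 360.525.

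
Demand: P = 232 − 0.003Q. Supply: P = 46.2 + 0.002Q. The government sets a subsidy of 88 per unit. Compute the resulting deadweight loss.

Competitive equilibrium: 232 − 0.003Q = 46.2 + 0.002Q → Q* = 37160, P* = 120.52.
The subsidy lowers effective supply by 88: P = 0.002Q − 41.8.
New quantity: 232 − 0.003Q = 0.002Q − 41.8 → Q' = 54760.
Overproduction ΔQ = 54760 − 37160 = 17600; wedge = subsidy = 88.
The triangle = ½ × 17600 × 88 = 774400.

774400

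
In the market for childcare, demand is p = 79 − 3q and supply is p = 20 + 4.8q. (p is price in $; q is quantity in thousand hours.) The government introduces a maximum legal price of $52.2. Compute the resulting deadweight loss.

Competitive equilibrium: 79 − 3q = 20 + 4.8q → q* = 7.5641, p* = 56.3077.
At the ceiling p = 52.2, quantity supplied = (52.2 − 20)/4.8 = 6.7083.
Willingness to pay at q' = 6.7083: 79 − 3·6.7083 = 58.8751.
Δq = 7.5641 − 6.7083 = 0.8558; wedge = 58.8751 − 52.2 = 6.6751.
Welfare loss = ½ × 0.8558 × 6.6751 = $2.86 thousand.

$2.86 thousand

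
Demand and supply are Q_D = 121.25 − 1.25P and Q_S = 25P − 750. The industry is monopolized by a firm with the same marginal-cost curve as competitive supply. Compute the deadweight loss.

635.82

In inverse form: demand P = 97 − 0.8Q, supply P = 30 + 0.04Q.
Competitive equilibrium: 97 − 0.8Q = 30 + 0.04Q → Q* = 79.7619, P* = 33.1905.
Marginal revenue: MR = 97 − 1.6Q. Set MR = MC: 97 − 1.6Q = 30 + 0.04Q → Q_m = 40.8537.
Price P_m = 97 − 0.8·40.8537 = 64.317; MC(Q_m) = 30 + 0.04·40.8537 = 31.6341.
Competitive Q* = 79.7619, so ΔQ = 38.9082; wedge = 64.317 − 31.6341 = 32.6829.
The triangle = ½ × 38.9082 × 32.6829 = 635.82.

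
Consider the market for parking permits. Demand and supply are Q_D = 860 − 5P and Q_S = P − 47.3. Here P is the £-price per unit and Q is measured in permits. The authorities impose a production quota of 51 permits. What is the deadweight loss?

In inverse form: demand P = 172 − 0.2Q, supply P = 47.3 + Q.
Competitive equilibrium: 172 − 0.2Q = 47.3 + Q → Q* = 103.91667, P* = 151.21667.
At Q = 51: demand price = 172 − 0.2·51 = 161.8; supply price = 47.3 + 1·51 = 98.3.
ΔQ = 103.91667 − 51 = 52.91667; wedge = 161.8 − 98.3 = 63.5.
The triangle = ½ × 52.91667 × 63.5 = £1680.10.

£1680.10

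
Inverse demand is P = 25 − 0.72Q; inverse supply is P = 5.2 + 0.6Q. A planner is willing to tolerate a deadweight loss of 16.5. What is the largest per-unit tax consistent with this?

Competitive equilibrium: 25 − 0.72Q = 5.2 + 0.6Q → Q* = 15, P* = 14.2.
A tax t gives ΔQ = t/1.32 and wedge t, so DWL = t²/2.64.
t²/2.64 = 16.5 → t² = 43.56 → t = 6.6.

6.6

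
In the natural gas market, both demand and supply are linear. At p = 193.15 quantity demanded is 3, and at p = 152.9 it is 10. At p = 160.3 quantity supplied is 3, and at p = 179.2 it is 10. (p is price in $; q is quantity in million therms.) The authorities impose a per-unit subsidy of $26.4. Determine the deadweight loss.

Demand slope = (152.9 − 193.15)/(10 − 3) = −5.75, so p = 210.4 − 5.75q.
Supply slope = (179.2 − 160.3)/(10 − 3) = 2.7, so p = 152.2 + 2.7q.
Competitive equilibrium: 210.4 − 5.75q = 152.2 + 2.7q → q* = 6.8876, p* = 170.7964.
The subsidy lowers effective supply by 26.4: p = 125.8 + 2.7q.
New quantity: 210.4 − 5.75q = 125.8 + 2.7q → q' = 10.0118.
Overproduction Δq = 10.0118 − 6.8876 = 3.1242; wedge = subsidy = 26.4.
DWL = ½ × 3.1242 × 26.4 = $41.24 million.

$41.24 million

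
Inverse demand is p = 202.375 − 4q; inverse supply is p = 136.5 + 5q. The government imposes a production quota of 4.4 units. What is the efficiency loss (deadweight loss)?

38.35

Competitive equilibrium: 202.375 − 4q = 136.5 + 5q → q* = 7.3194, p* = 173.0972.
At q = 4.4: demand price = 202.375 − 4·4.4 = 184.775; supply price = 136.5 + 5·4.4 = 158.5.
Δq = 7.3194 − 4.4 = 2.9194; wedge = 184.775 − 158.5 = 26.275.
Deadweight loss = ½ × 2.9194 × 26.275 = 38.35.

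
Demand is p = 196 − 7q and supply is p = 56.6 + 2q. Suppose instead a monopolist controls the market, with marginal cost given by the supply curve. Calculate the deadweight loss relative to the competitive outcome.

Competitive equilibrium: 196 − 7q = 56.6 + 2q → q* = 15.4889, p* = 87.5778.
Marginal revenue: MR = 196 − 14q. Set MR = MC: 196 − 14q = 56.6 + 2q → q_m = 8.7125.
Price p_m = 196 − 7·8.7125 = 135.0125; MC(q_m) = 56.6 + 2·8.7125 = 74.025.
Competitive q* = 15.4889, so Δq = 6.7764; wedge = 135.0125 − 74.025 = 60.9875.
DWL = ½ × 6.7764 × 60.9875 = 206.64.

206.64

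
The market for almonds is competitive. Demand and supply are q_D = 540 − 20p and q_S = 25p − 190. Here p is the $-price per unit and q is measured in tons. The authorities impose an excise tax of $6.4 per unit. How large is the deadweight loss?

In inverse form: demand p = 27 − 0.05q, supply p = 7.6 + 0.04q.
Competitive equilibrium: 27 − 0.05q = 7.6 + 0.04q → q* = 215.5556, p* = 16.2222.
With the tax, the buyer price exceeds the seller price by 6.4: (27 − 0.05q) − (7.6 + 0.04q) = 6.4 → q' = 144.4444.
Δq = 215.5556 − 144.4444 = 71.1112; the wedge equals the tax, 6.4.
Welfare loss = ½ × 71.1112 × 6.4 = $227.56.

$227.56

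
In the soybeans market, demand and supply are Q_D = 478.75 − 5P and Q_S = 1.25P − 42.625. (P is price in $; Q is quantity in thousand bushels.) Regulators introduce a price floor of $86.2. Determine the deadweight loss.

In inverse form: demand P = 95.75 − 0.2Q, supply P = 34.1 + 0.8Q.
Competitive equilibrium: 95.75 − 0.2Q = 34.1 + 0.8Q → Q* = 61.65, P* = 83.42.
At the floor P = 86.2, quantity demanded = (95.75 − 86.2)/0.2 = 47.75.
Sellers' marginal cost at Q' = 47.75: 34.1 + 0.8·47.75 = 72.3.
ΔQ = 61.65 − 47.75 = 13.9; wedge = 86.2 − 72.3 = 13.9.
Welfare loss = ½ × 13.9 × 13.9 = $96.605 thousand.

$96.605 thousand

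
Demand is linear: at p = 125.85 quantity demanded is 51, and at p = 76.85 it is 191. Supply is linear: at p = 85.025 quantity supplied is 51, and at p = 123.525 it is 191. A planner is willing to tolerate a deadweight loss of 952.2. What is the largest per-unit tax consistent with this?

34.5

Demand slope = (76.85 − 125.85)/(191 − 51) = −0.35, so p = 143.7 − 0.35q.
Supply slope = (123.525 − 85.025)/(191 − 51) = 0.275, so p = 71 + 0.275q.
Competitive equilibrium: 143.7 − 0.35q = 71 + 0.275q → q* = 116.32, p* = 102.988.
A tax t gives Δq = t/0.625 and wedge t, so DWL = t²/1.25.
t²/1.25 = 952.2 → t² = 1190.25 → t = 34.5.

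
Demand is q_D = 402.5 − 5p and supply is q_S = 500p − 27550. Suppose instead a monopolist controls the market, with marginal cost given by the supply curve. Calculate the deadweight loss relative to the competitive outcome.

395.27

In inverse form: demand p = 80.5 − 0.2q, supply p = 55.1 + 0.002q.
Competitive equilibrium: 80.5 − 0.2q = 55.1 + 0.002q → q* = 125.7426, p* = 55.3515.
Marginal revenue: MR = 80.5 − 0.4q. Set MR = MC: 80.5 − 0.4q = 55.1 + 0.002q → q_m = 63.1841.
Price p_m = 80.5 − 0.2·63.1841 = 67.8632; MC(q_m) = 55.1 + 0.002·63.1841 = 55.2264.
Competitive q* = 125.7426, so Δq = 62.5585; wedge = 67.8632 − 55.2264 = 12.6368.
DWL = ½ × 62.5585 × 12.6368 = 395.27.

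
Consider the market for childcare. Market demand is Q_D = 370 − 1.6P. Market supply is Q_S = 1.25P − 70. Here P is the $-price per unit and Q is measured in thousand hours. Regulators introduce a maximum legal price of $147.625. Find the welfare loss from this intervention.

In inverse form: demand P = 231.25 − 0.625Q, supply P = 56 + 0.8Q.
Competitive equilibrium: 231.25 − 0.625Q = 56 + 0.8Q → Q* = 122.9825, P* = 154.386.
At the ceiling P = 147.625, quantity supplied = (147.625 − 56)/0.8 = 114.5313.
Willingness to pay at Q' = 114.5313: 231.25 − 0.625·114.5313 = 159.6679.
ΔQ = 122.9825 − 114.5313 = 8.4512; wedge = 159.6679 − 147.625 = 12.0429.
The triangle = ½ × 8.4512 × 12.0429 = $50.89 thousand.

$50.89 thousand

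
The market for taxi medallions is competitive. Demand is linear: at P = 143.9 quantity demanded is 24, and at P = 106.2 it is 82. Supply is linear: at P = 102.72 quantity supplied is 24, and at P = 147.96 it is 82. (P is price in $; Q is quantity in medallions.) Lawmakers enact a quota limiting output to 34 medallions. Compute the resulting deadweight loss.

Demand slope = (106.2 − 143.9)/(82 − 24) = −0.65, so P = 159.5 − 0.65Q.
Supply slope = (147.96 − 102.72)/(82 − 24) = 0.78, so P = 84 + 0.78Q.
Competitive equilibrium: 159.5 − 0.65Q = 84 + 0.78Q → Q* = 52.7972, P* = 125.1818.
At Q = 34: demand price = 159.5 − 0.65·34 = 137.4; supply price = 84 + 0.78·34 = 110.52.
ΔQ = 52.7972 − 34 = 18.7972; wedge = 137.4 − 110.52 = 26.88.
The triangle = ½ × 18.7972 × 26.88 = $252.63.

$252.63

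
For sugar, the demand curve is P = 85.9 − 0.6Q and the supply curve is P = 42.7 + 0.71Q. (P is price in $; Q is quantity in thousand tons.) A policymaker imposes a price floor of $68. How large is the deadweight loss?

$6.47 thousand

Competitive equilibrium: 85.9 − 0.6Q = 42.7 + 0.71Q → Q* = 32.9771, P* = 66.1137.
At the floor P = 68, quantity demanded = (85.9 − 68)/0.6 = 29.8333.
Sellers' marginal cost at Q' = 29.8333: 42.7 + 0.71·29.8333 = 63.8816.
ΔQ = 32.9771 − 29.8333 = 3.1438; wedge = 68 − 63.8816 = 4.1184.
DWL = ½ × 3.1438 × 4.1184 = $6.47 thousand.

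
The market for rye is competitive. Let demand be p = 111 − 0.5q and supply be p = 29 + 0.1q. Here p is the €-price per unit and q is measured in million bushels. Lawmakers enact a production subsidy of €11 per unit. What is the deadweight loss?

€100.83 million

Competitive equilibrium: 111 − 0.5q = 29 + 0.1q → q* = 136.6667, p* = 42.6667.
The subsidy lowers effective supply by 11: p = 18 + 0.1q.
New quantity: 111 − 0.5q = 18 + 0.1q → q' = 155.
Overproduction Δq = 155 − 136.6667 = 18.3333; wedge = subsidy = 11.
The triangle = ½ × 18.3333 × 11 = €100.83 million.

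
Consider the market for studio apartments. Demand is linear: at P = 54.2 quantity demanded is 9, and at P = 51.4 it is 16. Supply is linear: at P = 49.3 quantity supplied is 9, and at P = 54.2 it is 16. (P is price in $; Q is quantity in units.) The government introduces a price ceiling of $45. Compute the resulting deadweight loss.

Demand slope = (51.4 − 54.2)/(16 − 9) = −0.4, so P = 57.8 − 0.4Q.
Supply slope = (54.2 − 49.3)/(16 − 9) = 0.7, so P = 43 + 0.7Q.
Competitive equilibrium: 57.8 − 0.4Q = 43 + 0.7Q → Q* = 13.4545, P* = 52.4182.
At the ceiling P = 45, quantity supplied = (45 − 43)/0.7 = 2.8571.
Willingness to pay at Q' = 2.8571: 57.8 − 0.4·2.8571 = 56.6572.
ΔQ = 13.4545 − 2.8571 = 10.5974; wedge = 56.6572 − 45 = 11.6572.
Welfare loss = ½ × 10.5974 × 11.6572 = $61.77.

$61.77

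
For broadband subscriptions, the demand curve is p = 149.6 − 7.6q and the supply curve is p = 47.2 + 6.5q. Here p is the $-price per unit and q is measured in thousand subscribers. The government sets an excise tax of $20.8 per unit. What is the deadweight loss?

Competitive equilibrium: 149.6 − 7.6q = 47.2 + 6.5q → q* = 7.2624, p* = 94.4057.
With the tax, the buyer price exceeds the seller price by 20.8: (149.6 − 7.6q) − (47.2 + 6.5q) = 20.8 → q' = 5.7872.
Δq = 7.2624 − 5.7872 = 1.4752; the wedge equals the tax, 20.8.
Deadweight loss = ½ × 1.4752 × 20.8 = $15.34 thousand.

$15.34 thousand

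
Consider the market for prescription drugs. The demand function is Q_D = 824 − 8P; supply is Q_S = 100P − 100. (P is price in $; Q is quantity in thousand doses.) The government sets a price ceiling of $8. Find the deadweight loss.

In inverse form: demand P = 103 − 0.125Q, supply P = 1 + 0.01Q.
Competitive equilibrium: 103 − 0.125Q = 1 + 0.01Q → Q* = 755.5556, P* = 8.5556.
At the ceiling P = 8, quantity supplied = (8 − 1)/0.01 = 700.
Willingness to pay at Q' = 700: 103 − 0.125·700 = 15.5.
ΔQ = 755.5556 − 700 = 55.5556; wedge = 15.5 − 8 = 7.5.
Welfare loss = ½ × 55.5556 × 7.5 = $208.33 thousand.

$208.33 thousand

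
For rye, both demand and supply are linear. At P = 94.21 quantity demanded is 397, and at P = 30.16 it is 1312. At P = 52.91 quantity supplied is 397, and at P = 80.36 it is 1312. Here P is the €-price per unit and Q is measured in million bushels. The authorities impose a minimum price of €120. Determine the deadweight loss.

Demand slope = (30.16 − 94.21)/(1312 − 397) = −0.07, so P = 122 − 0.07Q.
Supply slope = (80.36 − 52.91)/(1312 − 397) = 0.03, so P = 41 + 0.03Q.
Competitive equilibrium: 122 − 0.07Q = 41 + 0.03Q → Q* = 810, P* = 65.3.
At the floor P = 120, quantity demanded = (122 − 120)/0.07 = 28.57143.
Sellers' marginal cost at Q' = 28.57143: 41 + 0.03·28.57143 = 41.85714.
ΔQ = 810 − 28.57143 = 781.42857; wedge = 120 − 41.85714 = 78.14286.
Deadweight loss = ½ × 781.42857 × 78.14286 = €30531.53 million.

€30531.53 million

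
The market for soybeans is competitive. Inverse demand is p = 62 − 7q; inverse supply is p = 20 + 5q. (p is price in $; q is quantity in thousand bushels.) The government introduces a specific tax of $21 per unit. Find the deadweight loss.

$18.375 thousand

Competitive equilibrium: 62 − 7q = 20 + 5q → q* = 3.5, p* = 37.5.
With the tax, the buyer price exceeds the seller price by 21: (62 − 7q) − (20 + 5q) = 21 → q' = 1.75.
Δq = 3.5 − 1.75 = 1.75; the wedge equals the tax, 21.
The triangle = ½ × 1.75 × 21 = $18.375 thousand.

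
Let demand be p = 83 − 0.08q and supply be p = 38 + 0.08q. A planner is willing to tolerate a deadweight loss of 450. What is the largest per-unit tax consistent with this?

12

Competitive equilibrium: 83 − 0.08q = 38 + 0.08q → q* = 281.25, p* = 60.5.
A tax t gives Δq = t/0.16 and wedge t, so DWL = t²/0.32.
t²/0.32 = 450 → t² = 144 → t = 12.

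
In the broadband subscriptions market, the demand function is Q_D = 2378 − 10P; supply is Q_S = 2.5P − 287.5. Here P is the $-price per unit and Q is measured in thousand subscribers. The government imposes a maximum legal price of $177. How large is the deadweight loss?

In inverse form: demand P = 237.8 − 0.1Q, supply P = 115 + 0.4Q.
Competitive equilibrium: 237.8 − 0.1Q = 115 + 0.4Q → Q* = 245.6, P* = 213.24.
At the ceiling P = 177, quantity supplied = (177 − 115)/0.4 = 155.
Willingness to pay at Q' = 155: 237.8 − 0.1·155 = 222.3.
ΔQ = 245.6 − 155 = 90.6; wedge = 222.3 − 177 = 45.3.
Deadweight loss = ½ × 90.6 × 45.3 = $2052.09 thousand.

$2052.09 thousand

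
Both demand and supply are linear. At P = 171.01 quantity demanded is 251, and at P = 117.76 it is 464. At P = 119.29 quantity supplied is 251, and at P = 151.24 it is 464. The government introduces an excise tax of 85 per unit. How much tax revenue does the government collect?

Demand slope = (117.76 − 171.01)/(464 − 251) = −0.25, so P = 233.76 − 0.25Q.
Supply slope = (151.24 − 119.29)/(464 − 251) = 0.15, so P = 81.64 + 0.15Q.
Competitive equilibrium: 233.76 − 0.25Q = 81.64 + 0.15Q → Q* = 380.3, P* = 138.685.
With the tax, the buyer price exceeds the seller price by 85: (233.76 − 0.25Q) − (81.64 + 0.15Q) = 85 → Q' = 167.8.
Tax revenue = 85 × 167.8 = 14263.

14263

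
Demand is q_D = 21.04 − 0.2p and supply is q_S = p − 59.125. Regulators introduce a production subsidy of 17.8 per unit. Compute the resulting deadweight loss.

26.40

In inverse form: demand p = 105.2 − 5q, supply p = 59.125 + q.
Competitive equilibrium: 105.2 − 5q = 59.125 + q → q* = 7.6792, p* = 66.8042.
The subsidy lowers effective supply by 17.8: p = 41.325 + q.
New quantity: 105.2 − 5q = 41.325 + q → q' = 10.6458.
Overproduction Δq = 10.6458 − 7.6792 = 2.9666; wedge = subsidy = 17.8.
DWL = ½ × 2.9666 × 17.8 = 26.40.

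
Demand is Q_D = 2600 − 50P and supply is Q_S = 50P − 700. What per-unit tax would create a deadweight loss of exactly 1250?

In inverse form: demand P = 52 − 0.02Q, supply P = 14 + 0.02Q.
Competitive equilibrium: 52 − 0.02Q = 14 + 0.02Q → Q* = 950, P* = 33.
A tax t gives ΔQ = t/0.04 and wedge t, so DWL = t²/0.08.
t²/0.08 = 1250 → t² = 100 → t = 10.

10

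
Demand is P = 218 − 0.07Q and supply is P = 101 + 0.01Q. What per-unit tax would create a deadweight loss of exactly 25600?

64

Competitive equilibrium: 218 − 0.07Q = 101 + 0.01Q → Q* = 1462.5, P* = 115.625.
A tax t gives ΔQ = t/0.08 and wedge t, so DWL = t²/0.16.
t²/0.16 = 25600 → t² = 4096 → t = 64.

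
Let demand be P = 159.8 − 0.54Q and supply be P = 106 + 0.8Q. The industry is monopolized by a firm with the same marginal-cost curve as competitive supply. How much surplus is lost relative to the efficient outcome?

Competitive equilibrium: 159.8 − 0.54Q = 106 + 0.8Q → Q* = 40.14925, P* = 138.1194.
Marginal revenue: MR = 159.8 − 1.08Q. Set MR = MC: 159.8 − 1.08Q = 106 + 0.8Q → Q_m = 28.61702.
Price P_m = 159.8 − 0.54·28.61702 = 144.34681; MC(Q_m) = 106 + 0.8·28.61702 = 128.89362.
Competitive Q* = 40.14925, so ΔQ = 11.53223; wedge = 144.34681 − 128.89362 = 15.45319.
Welfare loss = ½ × 11.53223 × 15.45319 = 89.10.

89.10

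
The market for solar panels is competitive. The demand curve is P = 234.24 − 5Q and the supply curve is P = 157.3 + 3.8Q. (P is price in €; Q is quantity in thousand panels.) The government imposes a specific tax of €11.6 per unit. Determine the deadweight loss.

€7.65 thousand

Competitive equilibrium: 234.24 − 5Q = 157.3 + 3.8Q → Q* = 8.7432, P* = 190.5241.
With the tax, the buyer price exceeds the seller price by 11.6: (234.24 − 5Q) − (157.3 + 3.8Q) = 11.6 → Q' = 7.425.
ΔQ = 8.7432 − 7.425 = 1.3182; the wedge equals the tax, 11.6.
DWL = ½ × 1.3182 × 11.6 = €7.65 thousand.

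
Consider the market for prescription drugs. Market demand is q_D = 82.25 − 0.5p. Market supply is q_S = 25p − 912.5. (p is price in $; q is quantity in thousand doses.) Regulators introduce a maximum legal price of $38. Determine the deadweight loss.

In inverse form: demand p = 164.5 − 2q, supply p = 36.5 + 0.04q.
Competitive equilibrium: 164.5 − 2q = 36.5 + 0.04q → q* = 62.7451, p* = 39.0098.
At the ceiling p = 38, quantity supplied = (38 − 36.5)/0.04 = 37.5.
Willingness to pay at q' = 37.5: 164.5 − 2·37.5 = 89.5.
Δq = 62.7451 − 37.5 = 25.2451; wedge = 89.5 − 38 = 51.5.
Welfare loss = ½ × 25.2451 × 51.5 = $650.06 thousand.

$650.06 thousand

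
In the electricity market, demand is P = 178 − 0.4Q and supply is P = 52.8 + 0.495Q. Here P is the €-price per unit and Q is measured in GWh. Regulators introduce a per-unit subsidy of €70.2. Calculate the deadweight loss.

Competitive equilibrium: 178 − 0.4Q = 52.8 + 0.495Q → Q* = 139.8883, P* = 122.0447.
The subsidy lowers effective supply by 70.2: P = 0.495Q − 17.4.
New quantity: 178 − 0.4Q = 0.495Q − 17.4 → Q' = 218.324.
Overproduction ΔQ = 218.324 − 139.8883 = 78.4357; wedge = subsidy = 70.2.
The triangle = ½ × 78.4357 × 70.2 = €2753.09.

€2753.09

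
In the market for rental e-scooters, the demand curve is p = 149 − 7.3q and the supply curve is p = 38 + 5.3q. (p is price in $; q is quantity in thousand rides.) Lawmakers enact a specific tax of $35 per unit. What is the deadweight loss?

$48.61 thousand

Competitive equilibrium: 149 − 7.3q = 38 + 5.3q → q* = 8.8095, p* = 84.6905.
With the tax, the buyer price exceeds the seller price by 35: (149 − 7.3q) − (38 + 5.3q) = 35 → q' = 6.0317.
Δq = 8.8095 − 6.0317 = 2.7778; the wedge equals the tax, 35.
The triangle = ½ × 2.7778 × 35 = $48.61 thousand.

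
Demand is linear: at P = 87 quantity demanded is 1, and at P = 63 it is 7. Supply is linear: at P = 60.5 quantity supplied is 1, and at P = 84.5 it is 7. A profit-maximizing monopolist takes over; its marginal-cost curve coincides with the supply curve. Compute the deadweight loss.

8.27

Demand slope = (63 − 87)/(7 − 1) = −4, so P = 91 − 4Q.
Supply slope = (84.5 − 60.5)/(7 − 1) = 4, so P = 56.5 + 4Q.
Competitive equilibrium: 91 − 4Q = 56.5 + 4Q → Q* = 4.3125, P* = 73.75.
Marginal revenue: MR = 91 − 8Q. Set MR = MC: 91 − 8Q = 56.5 + 4Q → Q_m = 2.875.
Price P_m = 91 − 4·2.875 = 79.5; MC(Q_m) = 56.5 + 4·2.875 = 68.
Competitive Q* = 4.3125, so ΔQ = 1.4375; wedge = 79.5 − 68 = 11.5.
The triangle = ½ × 1.4375 × 11.5 = 8.27.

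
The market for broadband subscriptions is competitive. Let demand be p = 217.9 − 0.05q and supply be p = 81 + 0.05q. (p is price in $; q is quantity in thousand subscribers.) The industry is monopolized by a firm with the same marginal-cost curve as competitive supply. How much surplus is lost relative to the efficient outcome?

$10412.01 thousand

Competitive equilibrium: 217.9 − 0.05q = 81 + 0.05q → q* = 1369, p* = 149.45.
Marginal revenue: MR = 217.9 − 0.1q. Set MR = MC: 217.9 − 0.1q = 81 + 0.05q → q_m = 912.66667.
Price p_m = 217.9 − 0.05·912.66667 = 172.26667; MC(q_m) = 81 + 0.05·912.66667 = 126.63333.
Competitive q* = 1369, so Δq = 456.33333; wedge = 172.26667 − 126.63333 = 45.63334.
Deadweight loss = ½ × 456.33333 × 45.63334 = $10412.01 thousand.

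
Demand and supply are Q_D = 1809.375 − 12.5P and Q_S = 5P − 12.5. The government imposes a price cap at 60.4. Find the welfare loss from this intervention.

6686.10

In inverse form: demand P = 144.75 − 0.08Q, supply P = 2.5 + 0.2Q.
Competitive equilibrium: 144.75 − 0.08Q = 2.5 + 0.2Q → Q* = 508.0357, P* = 104.1071.
At the ceiling P = 60.4, quantity supplied = (60.4 − 2.5)/0.2 = 289.5.
Willingness to pay at Q' = 289.5: 144.75 − 0.08·289.5 = 121.59.
ΔQ = 508.0357 − 289.5 = 218.5357; wedge = 121.59 − 60.4 = 61.19.
Deadweight loss = ½ × 218.5357 × 61.19 = 6686.10.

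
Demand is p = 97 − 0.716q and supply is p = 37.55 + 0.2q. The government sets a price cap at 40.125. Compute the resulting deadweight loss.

Competitive equilibrium: 97 − 0.716q = 37.55 + 0.2q → q* = 64.9017, p* = 50.5303.
At the ceiling p = 40.125, quantity supplied = (40.125 − 37.55)/0.2 = 12.875.
Willingness to pay at q' = 12.875: 97 − 0.716·12.875 = 87.7815.
Δq = 64.9017 − 12.875 = 52.0267; wedge = 87.7815 − 40.125 = 47.6565.
Welfare loss = ½ × 52.0267 × 47.6565 = 1239.71.

1239.71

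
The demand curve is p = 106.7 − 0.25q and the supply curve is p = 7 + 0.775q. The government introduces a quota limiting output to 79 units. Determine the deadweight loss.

Competitive equilibrium: 106.7 − 0.25q = 7 + 0.775q → q* = 97.2683, p* = 82.3829.
At q = 79: demand price = 106.7 − 0.25·79 = 86.95; supply price = 7 + 0.775·79 = 68.225.
Δq = 97.2683 − 79 = 18.2683; wedge = 86.95 − 68.225 = 18.725.
Deadweight loss = ½ × 18.2683 × 18.725 = 171.04.

171.04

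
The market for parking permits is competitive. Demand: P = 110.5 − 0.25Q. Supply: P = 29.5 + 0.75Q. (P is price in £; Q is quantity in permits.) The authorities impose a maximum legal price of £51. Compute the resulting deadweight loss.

Competitive equilibrium: 110.5 − 0.25Q = 29.5 + 0.75Q → Q* = 81, P* = 90.25.
At the ceiling P = 51, quantity supplied = (51 − 29.5)/0.75 = 28.6667.
Willingness to pay at Q' = 28.6667: 110.5 − 0.25·28.6667 = 103.3333.
ΔQ = 81 − 28.6667 = 52.3333; wedge = 103.3333 − 51 = 52.3333.
Welfare loss = ½ × 52.3333 × 52.3333 = £1369.39.

£1369.39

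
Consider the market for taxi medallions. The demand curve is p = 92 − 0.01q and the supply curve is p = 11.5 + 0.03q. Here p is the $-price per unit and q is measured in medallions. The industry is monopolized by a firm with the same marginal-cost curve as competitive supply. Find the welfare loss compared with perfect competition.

$3240.125

Competitive equilibrium: 92 − 0.01q = 11.5 + 0.03q → q* = 2012.5, p* = 71.875.
Marginal revenue: MR = 92 − 0.02q. Set MR = MC: 92 − 0.02q = 11.5 + 0.03q → q_m = 1610.
Price p_m = 92 − 0.01·1610 = 75.9; MC(q_m) = 11.5 + 0.03·1610 = 59.8.
Competitive q* = 2012.5, so Δq = 402.5; wedge = 75.9 − 59.8 = 16.1.
The triangle = ½ × 402.5 × 16.1 = $3240.125.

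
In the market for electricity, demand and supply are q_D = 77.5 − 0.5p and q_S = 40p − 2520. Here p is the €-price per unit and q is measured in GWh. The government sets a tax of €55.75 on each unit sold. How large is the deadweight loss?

€767.42

In inverse form: demand p = 155 − 2q, supply p = 63 + 0.025q.
Competitive equilibrium: 155 − 2q = 63 + 0.025q → q* = 45.4321, p* = 64.1358.
With the tax, the buyer price exceeds the seller price by 55.75: (155 − 2q) − (63 + 0.025q) = 55.75 → q' = 17.9012.
Δq = 45.4321 − 17.9012 = 27.5309; the wedge equals the tax, 55.75.
Welfare loss = ½ × 27.5309 × 55.75 = €767.42.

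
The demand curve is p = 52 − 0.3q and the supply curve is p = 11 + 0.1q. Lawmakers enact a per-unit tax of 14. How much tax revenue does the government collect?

Competitive equilibrium: 52 − 0.3q = 11 + 0.1q → q* = 102.5, p* = 21.25.
With the tax, the buyer price exceeds the seller price by 14: (52 − 0.3q) − (11 + 0.1q) = 14 → q' = 67.5.
Tax revenue = 14 × 67.5 = 945.

945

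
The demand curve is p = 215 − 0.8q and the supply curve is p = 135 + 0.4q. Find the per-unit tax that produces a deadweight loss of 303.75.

Competitive equilibrium: 215 − 0.8q = 135 + 0.4q → q* = 66.6667, p* = 161.6667.
A tax t gives Δq = t/1.2 and wedge t, so DWL = t²/2.4.
t²/2.4 = 303.75 → t² = 729 → t = 27.

27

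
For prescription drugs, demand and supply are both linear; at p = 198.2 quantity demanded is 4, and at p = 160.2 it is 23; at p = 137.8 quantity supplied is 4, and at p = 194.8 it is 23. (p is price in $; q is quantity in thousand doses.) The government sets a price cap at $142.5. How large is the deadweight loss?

$276.33 thousand

Demand slope = (160.2 − 198.2)/(23 − 4) = −2, so p = 206.2 − 2q.
Supply slope = (194.8 − 137.8)/(23 − 4) = 3, so p = 125.8 + 3q.
Competitive equilibrium: 206.2 − 2q = 125.8 + 3q → q* = 16.08, p* = 174.04.
At the ceiling p = 142.5, quantity supplied = (142.5 − 125.8)/3 = 5.56667.
Willingness to pay at q' = 5.56667: 206.2 − 2·5.56667 = 195.06666.
Δq = 16.08 − 5.56667 = 10.51333; wedge = 195.06666 − 142.5 = 52.56666.
Deadweight loss = ½ × 10.51333 × 52.56666 = $276.33 thousand.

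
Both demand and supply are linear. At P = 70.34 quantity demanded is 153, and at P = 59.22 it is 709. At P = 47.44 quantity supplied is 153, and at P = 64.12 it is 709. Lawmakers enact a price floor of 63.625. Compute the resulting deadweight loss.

Demand slope = (59.22 − 70.34)/(709 − 153) = −0.02, so P = 73.4 − 0.02Q.
Supply slope = (64.12 − 47.44)/(709 − 153) = 0.03, so P = 42.85 + 0.03Q.
Competitive equilibrium: 73.4 − 0.02Q = 42.85 + 0.03Q → Q* = 611, P* = 61.18.
At the floor P = 63.625, quantity demanded = (73.4 − 63.625)/0.02 = 488.75.
Sellers' marginal cost at Q' = 488.75: 42.85 + 0.03·488.75 = 57.5125.
ΔQ = 611 − 488.75 = 122.25; wedge = 63.625 − 57.5125 = 6.1125.
Welfare loss = ½ × 122.25 × 6.1125 = 373.63.

373.63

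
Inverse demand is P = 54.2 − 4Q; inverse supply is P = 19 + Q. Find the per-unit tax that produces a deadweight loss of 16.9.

13

Competitive equilibrium: 54.2 − 4Q = 19 + Q → Q* = 7.04, P* = 26.04.
A tax t gives ΔQ = t/5 and wedge t, so DWL = t²/10.
t²/10 = 16.9 → t² = 169 → t = 13.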